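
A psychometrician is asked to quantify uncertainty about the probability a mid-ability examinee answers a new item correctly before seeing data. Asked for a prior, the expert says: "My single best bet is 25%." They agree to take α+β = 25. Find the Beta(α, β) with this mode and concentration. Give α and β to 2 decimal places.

For α,β > 1 the Beta mode is (α−1)/(α+β−2). With α+β = 25, the mode is (α−1)/23.
Set (α−1)/23 = 0.25 → α = 1 + 0.25·23 = 6.75.
β = 25 − α = 18.25.

α = 6.75, β = 18.25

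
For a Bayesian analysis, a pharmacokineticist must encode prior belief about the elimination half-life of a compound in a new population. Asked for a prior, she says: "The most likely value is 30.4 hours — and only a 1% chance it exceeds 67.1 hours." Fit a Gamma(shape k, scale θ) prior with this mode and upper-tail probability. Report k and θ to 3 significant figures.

k ≈ 8.69, θ ≈ 3.96

Gamma(k,θ) with k>1 has mode (k−1)θ, so θ = 30.4/(k−1).
Need P(X < 67.1) = 0.99 with θ tied to k this way. Start at k = 2, θ = 30.4: P(X<67.1) ≈ 0.647.
Too low — raise k to concentrate. Iterating converges to k ≈ 8.69.
Then θ = 30.4/(8.69−1) ≈ 3.96.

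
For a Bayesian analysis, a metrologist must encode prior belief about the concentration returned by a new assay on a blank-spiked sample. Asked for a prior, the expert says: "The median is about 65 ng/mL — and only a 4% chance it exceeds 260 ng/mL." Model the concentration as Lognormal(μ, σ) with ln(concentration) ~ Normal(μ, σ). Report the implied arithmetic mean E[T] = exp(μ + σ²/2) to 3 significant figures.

E[T] ≈ 88.9 ng/mL

If T ~ Lognormal(μ,σ) then ln T ~ Normal(μ,σ), so the p-quantile of ln T is μ + z_p·σ.
ln(65) = 4.174 and ln(260) = 5.561; z_{0.5} = 0, z_{0.96} = 1.751.
σ = (5.561 − 4.174)/(1.751 − (0)) = 0.792.
μ = 4.174 − (0)·0.792 = 4.174.
E[T] = exp(μ + σ²/2) = exp(4.174 + 0.3135) = 88.9 ng/mL.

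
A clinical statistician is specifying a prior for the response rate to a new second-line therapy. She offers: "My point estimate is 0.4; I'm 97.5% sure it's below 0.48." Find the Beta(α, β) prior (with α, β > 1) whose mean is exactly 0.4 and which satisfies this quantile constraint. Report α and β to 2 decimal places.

α ≈ 58.94, β ≈ 88.40

With mean 0.4 fixed, write α = 0.4s, β = 0.6s where s = α+β.
Need P(θ < 0.48) = 0.975 under Beta(0.4s, 0.6s). Normal approximation: (q−m)/√(m(1−m)/s) ≈ z_{0.975} = 1.96, so s ≈ 0.4·0.6·(1.96)²/(0.48−0.4)² = 144.1.
At s = 144.1: P(θ<0.48) ≈ 0.974. Adjusting to match 0.975 gives s ≈ 147.34.
So α = 0.4·147.34 ≈ 58.94, β = 0.6·147.34 ≈ 88.40.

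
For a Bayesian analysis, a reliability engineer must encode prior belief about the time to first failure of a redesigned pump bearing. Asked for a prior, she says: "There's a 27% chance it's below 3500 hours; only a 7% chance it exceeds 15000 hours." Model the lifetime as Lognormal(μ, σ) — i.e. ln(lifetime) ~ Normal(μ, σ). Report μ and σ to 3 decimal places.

μ ≈ 8.588, σ ≈ 0.697

If T ~ Lognormal(μ,σ) then ln T ~ Normal(μ,σ), so the p-quantile of ln T is μ + z_p·σ.
ln(3500) = 8.161 and ln(15000) = 9.616; z_{0.27} = -0.6128, z_{0.93} = 1.476.
σ = (9.616 − 8.161)/(1.476 − (-0.6128)) = 0.697.
μ = 8.161 − (-0.6128)·0.697 = 8.588.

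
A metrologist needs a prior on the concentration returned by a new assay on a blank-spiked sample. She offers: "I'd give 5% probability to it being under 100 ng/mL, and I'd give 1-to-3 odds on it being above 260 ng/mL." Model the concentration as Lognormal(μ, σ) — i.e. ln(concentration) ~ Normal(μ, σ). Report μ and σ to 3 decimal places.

If T ~ Lognormal(μ,σ) then ln T ~ Normal(μ,σ), so the p-quantile of ln T is μ + z_p·σ.
ln(100) = 4.605 and ln(260) = 5.561; z_{0.05} = -1.645, z_{0.75} = 0.6745.
σ = (5.561 − 4.605)/(0.6745 − (-1.645)) = 0.412.
μ = 4.605 − (-1.645)·0.412 = 5.283.

μ ≈ 5.283, σ ≈ 0.412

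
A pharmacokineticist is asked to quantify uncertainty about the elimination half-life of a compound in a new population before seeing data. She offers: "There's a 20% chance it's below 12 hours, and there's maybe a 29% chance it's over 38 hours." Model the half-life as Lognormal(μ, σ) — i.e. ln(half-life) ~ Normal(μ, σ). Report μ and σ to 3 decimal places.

If T ~ Lognormal(μ,σ) then ln T ~ Normal(μ,σ), so the p-quantile of ln T is μ + z_p·σ.
ln(12) = 2.485 and ln(38) = 3.638; z_{0.2} = -0.8416, z_{0.71} = 0.5534.
σ = (3.638 − 2.485)/(0.5534 − (-0.8416)) = 0.826.
μ = 2.485 − (-0.8416)·0.826 = 3.180.

μ ≈ 3.180, σ ≈ 0.826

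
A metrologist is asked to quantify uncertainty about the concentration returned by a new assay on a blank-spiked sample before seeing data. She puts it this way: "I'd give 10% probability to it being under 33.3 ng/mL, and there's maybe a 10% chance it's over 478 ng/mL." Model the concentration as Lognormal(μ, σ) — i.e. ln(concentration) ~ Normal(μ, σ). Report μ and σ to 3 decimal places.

μ ≈ 4.838, σ ≈ 1.039

If T ~ Lognormal(μ,σ) then ln T ~ Normal(μ,σ), so the p-quantile of ln T is μ + z_p·σ.
ln(33.3) = 3.506 and ln(478) = 6.17; z_{0.1} = -1.282, z_{0.9} = 1.282.
σ = (6.17 − 3.506)/(1.282 − (-1.282)) = 1.039.
μ = 3.506 − (-1.282)·1.039 = 4.838.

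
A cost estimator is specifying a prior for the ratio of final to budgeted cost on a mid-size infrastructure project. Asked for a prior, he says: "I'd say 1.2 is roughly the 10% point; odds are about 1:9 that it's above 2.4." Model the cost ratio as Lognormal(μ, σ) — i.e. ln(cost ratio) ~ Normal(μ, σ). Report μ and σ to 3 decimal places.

If T ~ Lognormal(μ,σ) then ln T ~ Normal(μ,σ), so the p-quantile of ln T is μ + z_p·σ.
ln(1.2) = 0.1823 and ln(2.4) = 0.8755; z_{0.1} = -1.282, z_{0.9} = 1.282.
σ = (0.8755 − 0.1823)/(1.282 − (-1.282)) = 0.270.
μ = 0.1823 − (-1.282)·0.270 = 0.529.

μ ≈ 0.529, σ ≈ 0.270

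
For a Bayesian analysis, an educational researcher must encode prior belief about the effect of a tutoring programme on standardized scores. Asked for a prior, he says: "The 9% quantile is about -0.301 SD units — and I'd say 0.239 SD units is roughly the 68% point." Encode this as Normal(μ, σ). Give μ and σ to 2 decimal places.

μ = 0.10, σ = 0.30

The p-quantile of Normal(μ,σ) is μ + z_p·σ, with z_{0.09} = -1.341 and z_{0.68} = 0.4677.
Eliminate σ: μ = (z₂·x₁ − z₁·x₂)/(z₂ − z₁) = (0.4677·-0.301 − (-1.341)·0.239)/1.808 = 0.10.
Then σ = (x₂ − x₁)/(z₂ − z₁) = (0.239 − -0.301)/1.808 = 0.30.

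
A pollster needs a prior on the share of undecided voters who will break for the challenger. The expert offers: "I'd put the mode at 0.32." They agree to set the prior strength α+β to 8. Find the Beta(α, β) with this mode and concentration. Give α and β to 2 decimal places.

For α,β > 1 the Beta mode is (α−1)/(α+β−2). With α+β = 8, the mode is (α−1)/6.
Set (α−1)/6 = 0.32 → α = 1 + 0.32·6 = 2.92.
β = 8 − α = 5.08.

α = 2.92, β = 5.08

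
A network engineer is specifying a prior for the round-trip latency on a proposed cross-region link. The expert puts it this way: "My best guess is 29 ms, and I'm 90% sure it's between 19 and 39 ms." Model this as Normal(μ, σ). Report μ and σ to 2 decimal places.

A symmetric 90% interval runs μ ± z·σ with z = 1.645.
Half-width = 10, so σ = 10/1.645 = 6.08.
μ is the stated best guess, 29.00.

μ = 29.00, σ = 6.08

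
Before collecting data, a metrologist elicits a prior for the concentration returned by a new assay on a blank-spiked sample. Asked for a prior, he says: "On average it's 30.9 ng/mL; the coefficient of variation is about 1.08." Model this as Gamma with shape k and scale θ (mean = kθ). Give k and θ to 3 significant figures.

For Gamma(k, scale θ): mean = kθ, variance = kθ², so CV = 1/√k.
CV = 1.08, hence k = 1/CV² = 0.857.
Then θ = mean/k = 30.9/0.857 = 36.

k ≈ 0.857, θ ≈ 36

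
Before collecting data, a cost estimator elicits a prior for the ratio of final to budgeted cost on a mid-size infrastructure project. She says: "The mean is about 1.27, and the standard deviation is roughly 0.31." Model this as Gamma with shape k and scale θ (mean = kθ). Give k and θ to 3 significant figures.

k ≈ 16.8, θ ≈ 0.0757

For Gamma(k, scale θ): mean = kθ, variance = kθ², so CV = 1/√k.
CV = SD/mean = 0.31/1.27 = 0.2441, hence k = 1/CV² = 16.8.
Then θ = mean/k = 1.27/16.8 = 0.0757.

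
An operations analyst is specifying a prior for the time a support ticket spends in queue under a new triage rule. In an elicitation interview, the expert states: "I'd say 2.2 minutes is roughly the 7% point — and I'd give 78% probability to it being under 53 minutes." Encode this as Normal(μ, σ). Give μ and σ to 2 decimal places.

μ = 35.55, σ = 22.60

For Normal(μ,σ), the p-quantile is μ + z_p·σ. Here z_{0.07} = -1.476, z_{0.78} = 0.7722.
So 2.2 = μ − 1.476σ and 53 = μ + 0.7722σ.
Subtracting: σ = (53 − 2.2)/(0.7722 − (-1.476)) = 22.60.
Then μ = 2.2 − (-1.476)·22.60 = 35.55.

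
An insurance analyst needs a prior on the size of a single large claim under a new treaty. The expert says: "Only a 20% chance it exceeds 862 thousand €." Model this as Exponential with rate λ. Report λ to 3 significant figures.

P(T > 862.0) = e^(−λ·862.0) = 0.2, so λ = −ln(0.2)/862.0 = 0.00187.

λ ≈ 0.00187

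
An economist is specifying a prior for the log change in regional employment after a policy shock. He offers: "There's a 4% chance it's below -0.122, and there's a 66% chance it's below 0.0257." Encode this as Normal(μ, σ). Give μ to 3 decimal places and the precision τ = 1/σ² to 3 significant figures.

The p-quantile of Normal(μ,σ) is μ + z_p·σ, with z_{0.04} = -1.751 and z_{0.66} = 0.4125.
Eliminate σ: μ = (z₂·x₁ − z₁·x₂)/(z₂ − z₁) = (0.4125·-0.122 − (-1.751)·0.0257)/2.163 = -0.002.
Then σ = (x₂ − x₁)/(z₂ − z₁) = (0.0257 − -0.122)/2.163 = 0.068.
Precision τ = 1/σ² = 1/0.06828² = 214.

μ = -0.002, τ = 214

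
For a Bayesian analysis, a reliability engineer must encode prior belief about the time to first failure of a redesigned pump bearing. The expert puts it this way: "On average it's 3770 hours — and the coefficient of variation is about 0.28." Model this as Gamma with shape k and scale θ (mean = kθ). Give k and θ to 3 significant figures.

k ≈ 12.8, θ ≈ 296

For Gamma(k, scale θ): mean = kθ, variance = kθ², so CV = 1/√k.
CV = 0.28, hence k = 1/CV² = 12.8.
Then θ = mean/k = 3770/12.8 = 296.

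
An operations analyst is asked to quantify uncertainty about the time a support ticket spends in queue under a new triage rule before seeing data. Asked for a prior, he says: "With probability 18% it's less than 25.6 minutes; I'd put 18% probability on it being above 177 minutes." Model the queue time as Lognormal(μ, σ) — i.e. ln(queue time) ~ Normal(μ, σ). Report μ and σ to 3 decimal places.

μ ≈ 4.209, σ ≈ 1.056

If T ~ Lognormal(μ,σ) then ln T ~ Normal(μ,σ), so the p-quantile of ln T is μ + z_p·σ.
ln(25.6) = 3.243 and ln(177) = 5.176; z_{0.18} = -0.9154, z_{0.82} = 0.9154.
σ = (5.176 − 3.243)/(0.9154 − (-0.9154)) = 1.056.
μ = 3.243 − (-0.9154)·1.056 = 4.209.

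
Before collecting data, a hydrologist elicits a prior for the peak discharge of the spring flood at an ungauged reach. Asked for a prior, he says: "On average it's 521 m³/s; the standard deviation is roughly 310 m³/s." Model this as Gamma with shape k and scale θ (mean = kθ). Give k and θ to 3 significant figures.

For Gamma(k, scale θ): mean = kθ, variance = kθ², so CV = 1/√k.
CV = SD/mean = 310/521 = 0.595, hence k = 1/CV² = 2.82.
Then θ = mean/k = 521/2.82 = 184.

k ≈ 2.82, θ ≈ 184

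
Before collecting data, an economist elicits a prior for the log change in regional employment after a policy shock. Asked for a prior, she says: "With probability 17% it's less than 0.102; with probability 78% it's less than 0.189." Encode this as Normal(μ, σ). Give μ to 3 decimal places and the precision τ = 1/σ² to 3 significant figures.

For Normal(μ,σ), the p-quantile is μ + z_p·σ. Here z_{0.17} = -0.9542, z_{0.78} = 0.7722.
So 0.102 = μ − 0.9542σ and 0.189 = μ + 0.7722σ.
Subtracting: σ = (0.189 − 0.102)/(0.7722 − (-0.9542)) = 0.050.
Then μ = 0.102 − (-0.9542)·0.050 = 0.150.
Precision τ = 1/σ² = 1/0.0504² = 394.

μ = 0.150, τ = 394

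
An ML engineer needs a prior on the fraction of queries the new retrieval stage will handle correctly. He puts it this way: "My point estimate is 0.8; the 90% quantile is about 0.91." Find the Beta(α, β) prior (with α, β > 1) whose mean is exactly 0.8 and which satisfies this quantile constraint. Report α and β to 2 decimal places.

α ≈ 14.32, β ≈ 3.58

With mean 0.8 fixed, write α = 0.8s, β = 0.2s where s = α+β.
Need P(θ < 0.91) = 0.9 under Beta(0.8s, 0.2s). Normal approximation: (q−m)/√(m(1−m)/s) ≈ z_{0.9} = 1.28, so s ≈ 0.8·0.2·(1.28)²/(0.91−0.8)² = 21.7.
At s = 21.7: P(θ<0.91) ≈ 0.925. Adjusting to match 0.9 gives s ≈ 17.90.
So α = 0.8·17.90 ≈ 14.32, β = 0.2·17.90 ≈ 3.58.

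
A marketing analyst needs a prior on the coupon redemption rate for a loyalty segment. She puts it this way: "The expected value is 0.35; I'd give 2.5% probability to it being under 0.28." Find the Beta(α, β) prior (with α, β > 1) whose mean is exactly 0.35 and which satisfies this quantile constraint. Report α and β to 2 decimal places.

With mean 0.35 fixed, write α = 0.35s, β = 0.65s where s = α+β.
Need P(θ < 0.28) = 0.025 under Beta(0.35s, 0.65s). Normal approximation: (q−m)/√(m(1−m)/s) ≈ z_{0.025} = -1.96, so s ≈ 0.35·0.65·(-1.96)²/(0.28−0.35)² = 178.4.
At s = 178.4: P(θ<0.28) ≈ 0.022. Adjusting to match 0.025 gives s ≈ 168.56.
So α = 0.35·168.56 ≈ 59.00, β = 0.65·168.56 ≈ 109.57.

α ≈ 59.00, β ≈ 109.57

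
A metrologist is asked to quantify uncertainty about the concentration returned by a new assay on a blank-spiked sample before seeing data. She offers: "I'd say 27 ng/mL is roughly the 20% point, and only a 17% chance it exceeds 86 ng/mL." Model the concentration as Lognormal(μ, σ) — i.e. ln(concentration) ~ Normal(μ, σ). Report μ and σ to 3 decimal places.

μ ≈ 3.839, σ ≈ 0.645

If T ~ Lognormal(μ,σ) then ln T ~ Normal(μ,σ), so the p-quantile of ln T is μ + z_p·σ.
ln(27) = 3.296 and ln(86) = 4.454; z_{0.2} = -0.8416, z_{0.83} = 0.9542.
σ = (4.454 − 3.296)/(0.9542 − (-0.8416)) = 0.645.
μ = 3.296 − (-0.8416)·0.645 = 3.839.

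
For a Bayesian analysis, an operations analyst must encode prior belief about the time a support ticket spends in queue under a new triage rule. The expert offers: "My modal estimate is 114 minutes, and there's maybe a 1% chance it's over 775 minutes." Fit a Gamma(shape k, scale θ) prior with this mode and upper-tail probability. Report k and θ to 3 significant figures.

Gamma(k,θ) with k>1 has mode (k−1)θ, so θ = 114/(k−1).
Need P(X < 775) = 0.99 with θ tied to k this way. Start at k = 2, θ = 114: P(X<775) ≈ 0.991.
Too high — lower k to spread out. Iterating converges to k ≈ 1.97.
Then θ = 114/(1.97−1) ≈ 118.

k ≈ 1.97, θ ≈ 118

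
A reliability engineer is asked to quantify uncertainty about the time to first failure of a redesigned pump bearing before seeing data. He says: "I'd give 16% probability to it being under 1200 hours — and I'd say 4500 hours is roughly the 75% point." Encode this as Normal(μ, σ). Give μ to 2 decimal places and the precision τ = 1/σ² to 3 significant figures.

The p-quantile of Normal(μ,σ) is μ + z_p·σ, with z_{0.16} = -0.9945 and z_{0.75} = 0.6745.
Eliminate σ: μ = (z₂·x₁ − z₁·x₂)/(z₂ − z₁) = (0.6745·1200 − (-0.9945)·4500)/1.669 = 3166.34.
Then σ = (x₂ − x₁)/(z₂ − z₁) = (4500 − 1200)/1.669 = 1977.29.
Precision τ = 1/σ² = 1/1977² = 2.56e-07.

μ = 3166.34, τ = 2.56e-07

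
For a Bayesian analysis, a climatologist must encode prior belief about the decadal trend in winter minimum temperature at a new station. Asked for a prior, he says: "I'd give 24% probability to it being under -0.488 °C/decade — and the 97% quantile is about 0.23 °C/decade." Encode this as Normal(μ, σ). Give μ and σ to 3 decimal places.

The p-quantile of Normal(μ,σ) is μ + z_p·σ, with z_{0.24} = -0.7063 and z_{0.97} = 1.881.
Eliminate σ: μ = (z₂·x₁ − z₁·x₂)/(z₂ − z₁) = (1.881·-0.488 − (-0.7063)·0.23)/2.587 = -0.292.
Then σ = (x₂ − x₁)/(z₂ − z₁) = (0.23 − -0.488)/2.587 = 0.278.

μ = -0.292, σ = 0.278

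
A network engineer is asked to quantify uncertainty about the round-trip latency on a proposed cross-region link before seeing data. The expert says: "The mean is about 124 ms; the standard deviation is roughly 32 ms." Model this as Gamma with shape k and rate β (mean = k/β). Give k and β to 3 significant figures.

For Gamma(k, rate β): mean = k/β, variance = k/β², so CV = 1/√k.
CV = SD/mean = 32/124 = 0.2581, hence k = 1/CV² = 15.
Then β = k/mean = 15/124 = 0.121.

k ≈ 15, β ≈ 0.121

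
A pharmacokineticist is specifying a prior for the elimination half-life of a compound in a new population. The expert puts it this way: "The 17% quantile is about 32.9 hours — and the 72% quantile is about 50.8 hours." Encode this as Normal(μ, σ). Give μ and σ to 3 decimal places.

μ = 44.012, σ = 11.646

The p-quantile of Normal(μ,σ) is μ + z_p·σ, with z_{0.17} = -0.9542 and z_{0.72} = 0.5828.
Eliminate σ: μ = (z₂·x₁ − z₁·x₂)/(z₂ − z₁) = (0.5828·32.9 − (-0.9542)·50.8)/1.537 = 44.012.
Then σ = (x₂ − x₁)/(z₂ − z₁) = (50.8 − 32.9)/1.537 = 11.646.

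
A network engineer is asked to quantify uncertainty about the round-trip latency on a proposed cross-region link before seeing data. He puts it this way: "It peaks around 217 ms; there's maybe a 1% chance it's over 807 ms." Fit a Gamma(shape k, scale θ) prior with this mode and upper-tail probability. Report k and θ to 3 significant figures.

k ≈ 3.47, θ ≈ 87.8

Gamma(k,θ) with k>1 has mode (k−1)θ, so θ = 217/(k−1).
Need P(X < 807) = 0.99 with θ tied to k this way. Start at k = 2, θ = 217: P(X<807) ≈ 0.886.
Too low — raise k to concentrate. Iterating converges to k ≈ 3.47.
Then θ = 217/(3.47−1) ≈ 87.8.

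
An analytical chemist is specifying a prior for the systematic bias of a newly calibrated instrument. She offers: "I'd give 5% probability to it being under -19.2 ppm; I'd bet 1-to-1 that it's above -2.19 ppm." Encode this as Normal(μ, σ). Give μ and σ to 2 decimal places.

μ = -2.19, σ = 10.34

For Normal(μ,σ), the p-quantile is μ + z_p·σ. Here z_{0.05} = -1.645, z_{0.5} = 0.
So -19.2 = μ − 1.645σ and -2.19 = μ + 0σ.
Subtracting: σ = (-2.19 − -19.2)/(0 − (-1.645)) = 10.34.
Then μ = -19.2 − (-1.645)·10.34 = -2.19.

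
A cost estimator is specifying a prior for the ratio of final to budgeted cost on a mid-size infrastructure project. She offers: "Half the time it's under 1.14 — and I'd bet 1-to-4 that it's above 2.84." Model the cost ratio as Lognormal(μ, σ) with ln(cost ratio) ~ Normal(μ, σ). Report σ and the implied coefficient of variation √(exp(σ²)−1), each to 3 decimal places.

σ ≈ 1.085, CV ≈ 1.497

If T ~ Lognormal(μ,σ) then ln T ~ Normal(μ,σ), so the p-quantile of ln T is μ + z_p·σ.
ln(1.14) = 0.131 and ln(2.84) = 1.044; z_{0.5} = 0, z_{0.8} = 0.8416.
σ = (1.044 − 0.131)/(0.8416 − (0)) = 1.085.
μ = 0.131 − (0)·1.085 = 0.131.
CV = √(exp(σ²)−1) = √(exp(1.1762)−1) = 1.497.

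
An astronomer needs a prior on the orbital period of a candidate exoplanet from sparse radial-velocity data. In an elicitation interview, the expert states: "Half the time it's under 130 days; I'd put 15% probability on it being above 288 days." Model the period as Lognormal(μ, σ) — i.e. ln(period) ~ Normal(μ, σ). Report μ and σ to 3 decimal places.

μ ≈ 4.868, σ ≈ 0.767

If T ~ Lognormal(μ,σ) then ln T ~ Normal(μ,σ), so the p-quantile of ln T is μ + z_p·σ.
ln(130) = 4.868 and ln(288) = 5.663; z_{0.5} = 0, z_{0.85} = 1.036.
σ = (5.663 − 4.868)/(1.036 − (0)) = 0.767.
μ = 4.868 − (0)·0.767 = 4.868.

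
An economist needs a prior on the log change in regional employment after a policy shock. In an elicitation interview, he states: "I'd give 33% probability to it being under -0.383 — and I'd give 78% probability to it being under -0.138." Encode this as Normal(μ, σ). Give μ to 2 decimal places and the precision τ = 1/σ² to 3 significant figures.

For Normal(μ,σ), the p-quantile is μ + z_p·σ. Here z_{0.33} = -0.4399, z_{0.78} = 0.7722.
So -0.383 = μ − 0.4399σ and -0.138 = μ + 0.7722σ.
Subtracting: σ = (-0.138 − -0.383)/(0.7722 − (-0.4399)) = 0.20.
Then μ = -0.383 − (-0.4399)·0.20 = -0.29.
Precision τ = 1/σ² = 1/0.2021² = 24.5.

μ = -0.29, τ = 24.5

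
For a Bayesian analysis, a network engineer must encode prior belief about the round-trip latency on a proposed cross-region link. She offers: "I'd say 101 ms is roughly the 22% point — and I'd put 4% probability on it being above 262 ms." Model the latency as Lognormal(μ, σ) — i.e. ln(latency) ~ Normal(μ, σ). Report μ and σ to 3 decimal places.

If T ~ Lognormal(μ,σ) then ln T ~ Normal(μ,σ), so the p-quantile of ln T is μ + z_p·σ.
ln(101) = 4.615 and ln(262) = 5.568; z_{0.22} = -0.7722, z_{0.96} = 1.751.
σ = (5.568 − 4.615)/(1.751 − (-0.7722)) = 0.378.
μ = 4.615 − (-0.7722)·0.378 = 4.907.

μ ≈ 4.907, σ ≈ 0.378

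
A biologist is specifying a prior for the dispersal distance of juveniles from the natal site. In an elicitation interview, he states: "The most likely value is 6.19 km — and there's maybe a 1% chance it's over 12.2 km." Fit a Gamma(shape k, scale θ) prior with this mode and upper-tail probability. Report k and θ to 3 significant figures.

k ≈ 11.7, θ ≈ 0.579

Gamma(k,θ) with k>1 has mode (k−1)θ, so θ = 6.19/(k−1).
Need P(X < 12.2) = 0.99 with θ tied to k this way. Start at k = 2, θ = 6.19: P(X<12.2) ≈ 0.586.
Too low — raise k to concentrate. Iterating converges to k ≈ 11.7.
Then θ = 6.19/(11.7−1) ≈ 0.579.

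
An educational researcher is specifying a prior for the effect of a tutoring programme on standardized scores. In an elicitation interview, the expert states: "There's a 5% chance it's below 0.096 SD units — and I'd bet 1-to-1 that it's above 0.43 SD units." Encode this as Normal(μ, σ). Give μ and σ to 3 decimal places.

The p-quantile of Normal(μ,σ) is μ + z_p·σ, with z_{0.05} = -1.645 and z_{0.5} = 0.
Eliminate σ: μ = (z₂·x₁ − z₁·x₂)/(z₂ − z₁) = (0·0.096 − (-1.645)·0.43)/1.645 = 0.430.
Then σ = (x₂ − x₁)/(z₂ − z₁) = (0.43 − 0.096)/1.645 = 0.203.

μ = 0.430, σ = 0.203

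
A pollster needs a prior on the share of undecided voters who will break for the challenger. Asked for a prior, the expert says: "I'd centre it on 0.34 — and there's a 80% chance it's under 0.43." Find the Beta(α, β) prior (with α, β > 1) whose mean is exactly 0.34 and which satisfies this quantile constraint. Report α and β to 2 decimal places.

α ≈ 6.44, β ≈ 12.50

With mean 0.34 fixed, write α = 0.34s, β = 0.66s where s = α+β.
Need P(θ < 0.43) = 0.8 under Beta(0.34s, 0.66s). Normal approximation: (q−m)/√(m(1−m)/s) ≈ z_{0.8} = 0.842, so s ≈ 0.34·0.66·(0.842)²/(0.43−0.34)² = 19.6.
At s = 19.6: P(θ<0.43) ≈ 0.804. Adjusting to match 0.8 gives s ≈ 18.95.
So α = 0.34·18.95 ≈ 6.44, β = 0.66·18.95 ≈ 12.50.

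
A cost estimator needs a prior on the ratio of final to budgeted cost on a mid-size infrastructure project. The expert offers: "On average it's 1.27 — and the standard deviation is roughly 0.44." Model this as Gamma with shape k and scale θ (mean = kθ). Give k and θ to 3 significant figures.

k ≈ 8.33, θ ≈ 0.152

For Gamma(k, scale θ): mean = kθ, variance = kθ², so CV = 1/√k.
CV = SD/mean = 0.44/1.27 = 0.3465, hence k = 1/CV² = 8.33.
Then θ = mean/k = 1.27/8.33 = 0.152.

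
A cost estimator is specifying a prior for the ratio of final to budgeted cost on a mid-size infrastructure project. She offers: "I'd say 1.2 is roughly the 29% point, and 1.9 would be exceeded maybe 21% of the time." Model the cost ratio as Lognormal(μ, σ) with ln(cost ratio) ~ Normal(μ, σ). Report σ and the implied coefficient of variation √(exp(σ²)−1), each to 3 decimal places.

σ ≈ 0.338, CV ≈ 0.348

If T ~ Lognormal(μ,σ) then ln T ~ Normal(μ,σ), so the p-quantile of ln T is μ + z_p·σ.
ln(1.2) = 0.1823 and ln(1.9) = 0.6419; z_{0.29} = -0.5534, z_{0.79} = 0.8064.
σ = (0.6419 − 0.1823)/(0.8064 − (-0.5534)) = 0.338.
μ = 0.1823 − (-0.5534)·0.338 = 0.369.
CV = √(exp(σ²)−1) = √(exp(0.1142)−1) = 0.348.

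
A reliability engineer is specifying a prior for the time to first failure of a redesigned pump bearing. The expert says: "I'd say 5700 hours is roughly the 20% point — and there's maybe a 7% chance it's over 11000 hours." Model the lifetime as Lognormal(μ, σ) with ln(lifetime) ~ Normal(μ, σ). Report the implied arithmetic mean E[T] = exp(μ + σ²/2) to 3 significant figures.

E[T] ≈ 7530 hours

If T ~ Lognormal(μ,σ) then ln T ~ Normal(μ,σ), so the p-quantile of ln T is μ + z_p·σ.
ln(5700) = 8.648 and ln(11000) = 9.306; z_{0.2} = -0.8416, z_{0.93} = 1.476.
σ = (9.306 − 8.648)/(1.476 − (-0.8416)) = 0.284.
μ = 8.648 − (-0.8416)·0.284 = 8.887.
E[T] = exp(μ + σ²/2) = exp(8.887 + 0.0402) = 7530 hours.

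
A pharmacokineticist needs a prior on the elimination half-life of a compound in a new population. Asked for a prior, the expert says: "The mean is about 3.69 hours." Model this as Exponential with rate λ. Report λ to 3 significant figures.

λ ≈ 0.271

Exponential mean = 1/λ, so λ = 1/3.69 = 0.271.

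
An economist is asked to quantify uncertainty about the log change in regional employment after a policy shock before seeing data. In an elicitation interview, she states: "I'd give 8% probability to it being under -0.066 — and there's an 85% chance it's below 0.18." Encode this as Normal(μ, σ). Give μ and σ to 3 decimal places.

The p-quantile of Normal(μ,σ) is μ + z_p·σ, with z_{0.08} = -1.405 and z_{0.85} = 1.036.
Eliminate σ: μ = (z₂·x₁ − z₁·x₂)/(z₂ − z₁) = (1.036·-0.066 − (-1.405)·0.18)/2.442 = 0.076.
Then σ = (x₂ − x₁)/(z₂ − z₁) = (0.18 − -0.066)/2.442 = 0.101.

μ = 0.076, σ = 0.101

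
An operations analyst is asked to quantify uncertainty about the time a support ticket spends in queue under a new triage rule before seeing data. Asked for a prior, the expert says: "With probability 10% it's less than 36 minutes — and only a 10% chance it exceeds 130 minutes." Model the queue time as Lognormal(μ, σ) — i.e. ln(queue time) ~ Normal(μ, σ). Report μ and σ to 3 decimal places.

μ ≈ 4.226, σ ≈ 0.501

If T ~ Lognormal(μ,σ) then ln T ~ Normal(μ,σ), so the p-quantile of ln T is μ + z_p·σ.
ln(36) = 3.584 and ln(130) = 4.868; z_{0.1} = -1.282, z_{0.9} = 1.282.
σ = (4.868 − 3.584)/(1.282 − (-1.282)) = 0.501.
μ = 3.584 − (-1.282)·0.501 = 4.226.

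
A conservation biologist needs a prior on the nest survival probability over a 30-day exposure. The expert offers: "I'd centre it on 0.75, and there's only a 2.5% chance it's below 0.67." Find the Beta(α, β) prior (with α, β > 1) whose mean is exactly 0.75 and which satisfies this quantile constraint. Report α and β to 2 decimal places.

α ≈ 91.94, β ≈ 30.65

With mean 0.75 fixed, write α = 0.75s, β = 0.25s where s = α+β.
Need P(θ < 0.67) = 0.025 under Beta(0.75s, 0.25s). Normal approximation: (q−m)/√(m(1−m)/s) ≈ z_{0.025} = -1.96, so s ≈ 0.75·0.25·(-1.96)²/(0.67−0.75)² = 112.5.
At s = 112.5: P(θ<0.67) ≈ 0.030. Adjusting to match 0.025 gives s ≈ 122.58.
So α = 0.75·122.58 ≈ 91.94, β = 0.25·122.58 ≈ 30.65.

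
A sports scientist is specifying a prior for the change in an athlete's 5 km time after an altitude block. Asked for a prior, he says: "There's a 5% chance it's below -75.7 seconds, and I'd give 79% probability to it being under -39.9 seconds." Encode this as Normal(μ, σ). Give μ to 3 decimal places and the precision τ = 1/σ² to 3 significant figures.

μ = -51.677, τ = 0.00469

The p-quantile of Normal(μ,σ) is μ + z_p·σ, with z_{0.05} = -1.645 and z_{0.79} = 0.8064.
Eliminate σ: μ = (z₂·x₁ − z₁·x₂)/(z₂ − z₁) = (0.8064·-75.7 − (-1.645)·-39.9)/2.451 = -51.677.
Then σ = (x₂ − x₁)/(z₂ − z₁) = (-39.9 − -75.7)/2.451 = 14.605.
Precision τ = 1/σ² = 1/14.6² = 0.00469.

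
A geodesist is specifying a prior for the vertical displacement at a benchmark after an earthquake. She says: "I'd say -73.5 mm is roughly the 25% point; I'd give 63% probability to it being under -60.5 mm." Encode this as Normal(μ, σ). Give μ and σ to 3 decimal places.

μ = -64.787, σ = 12.918

The p-quantile of Normal(μ,σ) is μ + z_p·σ, with z_{0.25} = -0.6745 and z_{0.63} = 0.3319.
Eliminate σ: μ = (z₂·x₁ − z₁·x₂)/(z₂ − z₁) = (0.3319·-73.5 − (-0.6745)·-60.5)/1.006 = -64.787.
Then σ = (x₂ − x₁)/(z₂ − z₁) = (-60.5 − -73.5)/1.006 = 12.918.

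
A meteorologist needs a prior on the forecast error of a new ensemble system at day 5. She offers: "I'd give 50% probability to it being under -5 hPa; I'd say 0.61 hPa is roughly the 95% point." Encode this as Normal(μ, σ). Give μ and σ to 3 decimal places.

For Normal(μ,σ), the p-quantile is μ + z_p·σ. Here z_{0.5} = 0, z_{0.95} = 1.645.
So -5 = μ + 0σ and 0.61 = μ + 1.645σ.
Subtracting: σ = (0.61 − -5)/(1.645 − (0)) = 3.411.
Then μ = -5 − (0)·3.411 = -5.000.

μ = -5.000, σ = 3.411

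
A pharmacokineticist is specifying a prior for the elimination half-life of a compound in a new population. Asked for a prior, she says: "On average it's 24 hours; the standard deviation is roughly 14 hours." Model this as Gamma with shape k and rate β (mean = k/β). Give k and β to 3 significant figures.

k ≈ 2.94, β ≈ 0.122

For Gamma(k, rate β): mean = k/β, variance = k/β², so CV = 1/√k.
CV = SD/mean = 14/24 = 0.5833, hence k = 1/CV² = 2.94.
Then β = k/mean = 2.94/24 = 0.122.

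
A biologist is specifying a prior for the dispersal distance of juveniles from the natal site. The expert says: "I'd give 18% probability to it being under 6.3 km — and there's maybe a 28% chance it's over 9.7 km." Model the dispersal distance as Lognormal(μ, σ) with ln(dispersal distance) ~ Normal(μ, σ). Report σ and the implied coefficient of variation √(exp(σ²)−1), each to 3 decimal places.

If T ~ Lognormal(μ,σ) then ln T ~ Normal(μ,σ), so the p-quantile of ln T is μ + z_p·σ.
ln(6.3) = 1.841 and ln(9.7) = 2.272; z_{0.18} = -0.9154, z_{0.72} = 0.5828.
σ = (2.272 − 1.841)/(0.5828 − (-0.9154)) = 0.288.
μ = 1.841 − (-0.9154)·0.288 = 2.104.
CV = √(exp(σ²)−1) = √(exp(0.0830)−1) = 0.294.

σ ≈ 0.288, CV ≈ 0.294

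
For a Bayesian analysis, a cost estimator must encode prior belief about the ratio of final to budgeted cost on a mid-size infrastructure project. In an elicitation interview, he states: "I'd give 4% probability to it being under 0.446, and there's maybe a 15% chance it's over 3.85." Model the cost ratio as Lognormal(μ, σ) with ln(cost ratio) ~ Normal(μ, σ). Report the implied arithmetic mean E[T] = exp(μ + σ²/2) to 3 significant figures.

E[T] ≈ 2.33

If T ~ Lognormal(μ,σ) then ln T ~ Normal(μ,σ), so the p-quantile of ln T is μ + z_p·σ.
ln(0.446) = -0.8074 and ln(3.85) = 1.348; z_{0.04} = -1.751, z_{0.85} = 1.036.
σ = (1.348 − -0.8074)/(1.036 − (-1.751)) = 0.773.
μ = -0.8074 − (-1.751)·0.773 = 0.547.
E[T] = exp(μ + σ²/2) = exp(0.547 + 0.2991) = 2.33.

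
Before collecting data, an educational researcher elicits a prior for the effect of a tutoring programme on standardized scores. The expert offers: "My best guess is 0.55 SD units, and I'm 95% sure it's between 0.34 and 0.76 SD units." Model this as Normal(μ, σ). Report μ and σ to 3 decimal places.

μ = 0.550, σ = 0.107

A symmetric 95% interval runs μ ± z·σ with z = 1.96.
Half-width = 0.21, so σ = 0.21/1.96 = 0.107.
μ is the stated best guess, 0.550.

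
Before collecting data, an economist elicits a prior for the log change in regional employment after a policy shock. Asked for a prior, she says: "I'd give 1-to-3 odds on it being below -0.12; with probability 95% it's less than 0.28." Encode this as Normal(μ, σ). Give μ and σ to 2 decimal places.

For Normal(μ,σ), the p-quantile is μ + z_p·σ. Here z_{0.25} = -0.6745, z_{0.95} = 1.645.
So -0.12 = μ − 0.6745σ and 0.28 = μ + 1.645σ.
Subtracting: σ = (0.28 − -0.12)/(1.645 − (-0.6745)) = 0.17.
Then μ = -0.12 − (-0.6745)·0.17 = -0.00.

μ = -0.00, σ = 0.17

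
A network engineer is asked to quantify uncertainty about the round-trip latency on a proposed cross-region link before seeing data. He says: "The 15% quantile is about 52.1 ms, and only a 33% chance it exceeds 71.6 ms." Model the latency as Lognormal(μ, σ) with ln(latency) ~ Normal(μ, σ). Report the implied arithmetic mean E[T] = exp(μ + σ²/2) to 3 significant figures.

E[T] ≈ 66.7 ms

If T ~ Lognormal(μ,σ) then ln T ~ Normal(μ,σ), so the p-quantile of ln T is μ + z_p·σ.
ln(52.1) = 3.953 and ln(71.6) = 4.271; z_{0.15} = -1.036, z_{0.67} = 0.4399.
σ = (4.271 − 3.953)/(0.4399 − (-1.036)) = 0.215.
μ = 3.953 − (-1.036)·0.215 = 4.176.
E[T] = exp(μ + σ²/2) = exp(4.176 + 0.0232) = 66.7 ms.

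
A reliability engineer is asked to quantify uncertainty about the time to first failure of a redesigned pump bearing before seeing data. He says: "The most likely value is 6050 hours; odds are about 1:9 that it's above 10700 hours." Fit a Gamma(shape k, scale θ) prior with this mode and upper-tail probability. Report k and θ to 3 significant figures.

k ≈ 6.85, θ ≈ 1030

Gamma(k,θ) with k>1 has mode (k−1)θ, so θ = 6050/(k−1).
Need P(X < 10700) = 0.9 with θ tied to k this way. Start at k = 2, θ = 6050: P(X<10700) ≈ 0.528.
Too low — raise k to concentrate. Iterating converges to k ≈ 6.85.
Then θ = 6050/(6.85−1) ≈ 1030.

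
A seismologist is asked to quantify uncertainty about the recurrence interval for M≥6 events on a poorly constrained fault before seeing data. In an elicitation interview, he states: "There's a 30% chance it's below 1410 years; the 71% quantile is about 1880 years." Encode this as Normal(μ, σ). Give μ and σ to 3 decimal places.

For Normal(μ,σ), the p-quantile is μ + z_p·σ. Here z_{0.3} = -0.5244, z_{0.71} = 0.5534.
So 1410 = μ − 0.5244σ and 1880 = μ + 0.5534σ.
Subtracting: σ = (1880 − 1410)/(0.5534 − (-0.5244)) = 436.079.
Then μ = 1410 − (-0.5244)·436.079 = 1638.680.

μ = 1638.680, σ = 436.079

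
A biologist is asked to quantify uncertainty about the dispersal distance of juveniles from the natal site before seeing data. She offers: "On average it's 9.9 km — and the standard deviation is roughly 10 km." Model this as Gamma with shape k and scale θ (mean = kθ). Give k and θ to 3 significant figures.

k ≈ 0.98, θ ≈ 10.1

For Gamma(k, scale θ): mean = kθ, variance = kθ², so CV = 1/√k.
CV = SD/mean = 10/9.9 = 1.01, hence k = 1/CV² = 0.98.
Then θ = mean/k = 9.9/0.98 = 10.1.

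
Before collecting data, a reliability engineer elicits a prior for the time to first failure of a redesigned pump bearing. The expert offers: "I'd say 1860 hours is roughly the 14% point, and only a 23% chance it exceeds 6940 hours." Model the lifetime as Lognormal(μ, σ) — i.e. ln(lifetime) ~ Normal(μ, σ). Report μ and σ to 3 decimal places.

If T ~ Lognormal(μ,σ) then ln T ~ Normal(μ,σ), so the p-quantile of ln T is μ + z_p·σ.
ln(1860) = 7.528 and ln(6940) = 8.845; z_{0.14} = -1.08, z_{0.77} = 0.7388.
σ = (8.845 − 7.528)/(0.7388 − (-1.08)) = 0.724.
μ = 7.528 − (-1.08)·0.724 = 8.310.

μ ≈ 8.310, σ ≈ 0.724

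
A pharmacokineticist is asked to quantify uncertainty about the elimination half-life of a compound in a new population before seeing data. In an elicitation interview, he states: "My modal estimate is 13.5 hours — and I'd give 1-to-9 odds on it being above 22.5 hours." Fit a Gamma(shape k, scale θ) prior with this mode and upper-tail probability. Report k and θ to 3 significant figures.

Gamma(k,θ) with k>1 has mode (k−1)θ, so θ = 13.5/(k−1).
Need P(X < 22.5) = 0.9 with θ tied to k this way. Start at k = 2, θ = 13.5: P(X<22.5) ≈ 0.496.
Too low — raise k to concentrate. Iterating converges to k ≈ 8.24.
Then θ = 13.5/(8.24−1) ≈ 1.87.

k ≈ 8.24, θ ≈ 1.87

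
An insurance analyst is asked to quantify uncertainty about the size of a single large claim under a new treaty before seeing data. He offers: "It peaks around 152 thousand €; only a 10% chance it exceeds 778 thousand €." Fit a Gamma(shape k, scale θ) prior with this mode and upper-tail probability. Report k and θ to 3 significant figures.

Gamma(k,θ) with k>1 has mode (k−1)θ, so θ = 152/(k−1).
Need P(X < 778) = 0.9 with θ tied to k this way. Start at k = 2, θ = 152: P(X<778) ≈ 0.963.
Too high — lower k to spread out. Iterating converges to k ≈ 1.66.
Then θ = 152/(1.66−1) ≈ 231.

k ≈ 1.66, θ ≈ 231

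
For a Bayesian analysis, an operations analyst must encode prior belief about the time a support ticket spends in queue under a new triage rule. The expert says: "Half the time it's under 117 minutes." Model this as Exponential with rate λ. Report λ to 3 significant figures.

Exponential median = ln 2 / λ, so λ = ln 2 / 117.0 = 0.00592.

λ ≈ 0.00592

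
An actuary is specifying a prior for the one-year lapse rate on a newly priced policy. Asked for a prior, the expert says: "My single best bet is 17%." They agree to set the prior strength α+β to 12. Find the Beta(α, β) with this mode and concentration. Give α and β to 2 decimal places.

For α,β > 1 the Beta mode is (α−1)/(α+β−2). With α+β = 12, the mode is (α−1)/10.
Set (α−1)/10 = 0.17 → α = 1 + 0.17·10 = 2.70.
β = 12 − α = 9.30.

α = 2.70, β = 9.30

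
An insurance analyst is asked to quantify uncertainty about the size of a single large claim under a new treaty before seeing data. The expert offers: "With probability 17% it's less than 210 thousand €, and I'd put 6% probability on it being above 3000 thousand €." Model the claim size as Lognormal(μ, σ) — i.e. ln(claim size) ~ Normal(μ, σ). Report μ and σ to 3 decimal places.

If T ~ Lognormal(μ,σ) then ln T ~ Normal(μ,σ), so the p-quantile of ln T is μ + z_p·σ.
ln(210) = 5.347 and ln(3000) = 8.006; z_{0.17} = -0.9542, z_{0.94} = 1.555.
σ = (8.006 − 5.347)/(1.555 − (-0.9542)) = 1.060.
μ = 5.347 − (-0.9542)·1.060 = 6.358.

μ ≈ 6.358, σ ≈ 1.060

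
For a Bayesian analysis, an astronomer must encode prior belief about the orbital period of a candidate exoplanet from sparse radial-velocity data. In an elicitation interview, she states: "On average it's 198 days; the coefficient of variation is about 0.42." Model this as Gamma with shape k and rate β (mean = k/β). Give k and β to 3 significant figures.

For Gamma(k, rate β): mean = k/β, variance = k/β², so CV = 1/√k.
CV = 0.42, hence k = 1/CV² = 5.67.
Then β = k/mean = 5.67/198 = 0.0286.

k ≈ 5.67, β ≈ 0.0286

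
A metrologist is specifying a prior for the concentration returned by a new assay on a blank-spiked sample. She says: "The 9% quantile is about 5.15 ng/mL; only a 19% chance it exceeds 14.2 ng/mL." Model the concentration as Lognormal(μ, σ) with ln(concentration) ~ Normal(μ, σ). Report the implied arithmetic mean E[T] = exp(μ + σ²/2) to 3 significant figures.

E[T] ≈ 10.6 ng/mL

If T ~ Lognormal(μ,σ) then ln T ~ Normal(μ,σ), so the p-quantile of ln T is μ + z_p·σ.
ln(5.15) = 1.639 and ln(14.2) = 2.653; z_{0.09} = -1.341, z_{0.81} = 0.8779.
σ = (2.653 − 1.639)/(0.8779 − (-1.341)) = 0.457.
μ = 1.639 − (-1.341)·0.457 = 2.252.
E[T] = exp(μ + σ²/2) = exp(2.252 + 0.1045) = 10.6 ng/mL.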